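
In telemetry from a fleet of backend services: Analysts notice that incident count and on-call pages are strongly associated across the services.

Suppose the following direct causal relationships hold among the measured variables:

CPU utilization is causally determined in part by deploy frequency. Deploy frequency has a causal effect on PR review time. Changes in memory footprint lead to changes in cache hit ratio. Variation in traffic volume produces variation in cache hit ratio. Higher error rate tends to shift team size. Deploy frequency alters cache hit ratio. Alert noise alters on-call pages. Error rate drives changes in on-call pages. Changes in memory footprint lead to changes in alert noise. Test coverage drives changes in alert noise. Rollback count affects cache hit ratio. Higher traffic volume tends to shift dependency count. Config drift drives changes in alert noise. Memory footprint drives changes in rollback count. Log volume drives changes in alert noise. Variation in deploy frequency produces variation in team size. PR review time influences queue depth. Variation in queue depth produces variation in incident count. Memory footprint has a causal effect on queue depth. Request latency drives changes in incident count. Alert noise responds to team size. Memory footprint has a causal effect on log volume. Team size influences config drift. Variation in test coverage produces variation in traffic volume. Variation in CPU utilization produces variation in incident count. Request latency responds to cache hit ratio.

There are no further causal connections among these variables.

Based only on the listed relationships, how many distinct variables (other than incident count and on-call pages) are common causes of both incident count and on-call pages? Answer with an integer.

3

The common causes are: deploy frequency (to incident count via deploy frequency → CPU utilization → incident count; to on-call pages via deploy frequency → team size → alert noise → on-call pages); memory footprint (to incident count via memory footprint → queue depth → incident count; to on-call pages via memory footprint → alert noise → on-call pages); test coverage (to incident count via test coverage → traffic volume → cache hit ratio → request latency → incident count; to on-call pages via test coverage → alert noise → on-call pages).
Every other variable lacks a causal path to at least one of incident count and on-call pages.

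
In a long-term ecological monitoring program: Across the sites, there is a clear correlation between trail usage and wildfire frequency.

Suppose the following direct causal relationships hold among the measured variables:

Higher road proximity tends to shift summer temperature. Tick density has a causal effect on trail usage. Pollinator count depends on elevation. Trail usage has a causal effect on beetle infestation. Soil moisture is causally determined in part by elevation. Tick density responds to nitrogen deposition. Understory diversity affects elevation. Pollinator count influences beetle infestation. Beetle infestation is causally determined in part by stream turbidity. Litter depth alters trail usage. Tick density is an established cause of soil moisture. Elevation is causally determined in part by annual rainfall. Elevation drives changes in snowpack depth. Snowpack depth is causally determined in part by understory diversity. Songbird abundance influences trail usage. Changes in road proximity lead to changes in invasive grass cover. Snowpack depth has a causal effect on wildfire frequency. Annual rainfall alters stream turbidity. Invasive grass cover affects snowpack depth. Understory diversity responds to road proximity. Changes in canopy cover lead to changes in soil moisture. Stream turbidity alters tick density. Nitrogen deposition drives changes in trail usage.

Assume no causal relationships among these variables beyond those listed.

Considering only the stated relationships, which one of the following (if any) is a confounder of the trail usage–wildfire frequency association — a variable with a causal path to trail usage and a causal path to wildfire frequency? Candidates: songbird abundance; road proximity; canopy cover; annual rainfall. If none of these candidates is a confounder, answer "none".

Annual rainfall causes trail usage (annual rainfall → stream turbidity → tick density → trail usage) and also causes wildfire frequency (annual rainfall → elevation → snowpack depth → wildfire frequency); it is a common cause of both.
Each of the other candidates lacks a causal path to at least one of trail usage and wildfire frequency, so they do not confound the relationship.

annual rainfall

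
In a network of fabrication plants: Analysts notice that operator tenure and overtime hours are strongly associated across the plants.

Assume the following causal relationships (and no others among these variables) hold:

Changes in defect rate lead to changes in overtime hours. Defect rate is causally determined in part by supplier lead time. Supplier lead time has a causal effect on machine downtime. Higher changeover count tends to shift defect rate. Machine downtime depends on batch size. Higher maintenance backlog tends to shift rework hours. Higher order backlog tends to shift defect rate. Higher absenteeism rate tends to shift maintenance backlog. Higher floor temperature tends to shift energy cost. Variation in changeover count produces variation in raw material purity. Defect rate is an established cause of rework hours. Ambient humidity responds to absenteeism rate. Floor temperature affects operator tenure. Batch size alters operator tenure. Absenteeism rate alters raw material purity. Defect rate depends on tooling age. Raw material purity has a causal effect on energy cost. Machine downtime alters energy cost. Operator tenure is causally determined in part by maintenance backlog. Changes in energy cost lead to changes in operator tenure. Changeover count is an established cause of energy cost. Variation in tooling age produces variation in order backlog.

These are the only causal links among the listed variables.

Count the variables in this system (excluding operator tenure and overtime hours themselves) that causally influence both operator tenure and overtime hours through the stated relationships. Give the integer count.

The common causes are: changeover count (to operator tenure via changeover count → energy cost → operator tenure; to overtime hours via changeover count → defect rate → overtime hours); supplier lead time (to operator tenure via supplier lead time → machine downtime → energy cost → operator tenure; to overtime hours via supplier lead time → defect rate → overtime hours).
Every other variable lacks a causal path to at least one of operator tenure and overtime hours.

2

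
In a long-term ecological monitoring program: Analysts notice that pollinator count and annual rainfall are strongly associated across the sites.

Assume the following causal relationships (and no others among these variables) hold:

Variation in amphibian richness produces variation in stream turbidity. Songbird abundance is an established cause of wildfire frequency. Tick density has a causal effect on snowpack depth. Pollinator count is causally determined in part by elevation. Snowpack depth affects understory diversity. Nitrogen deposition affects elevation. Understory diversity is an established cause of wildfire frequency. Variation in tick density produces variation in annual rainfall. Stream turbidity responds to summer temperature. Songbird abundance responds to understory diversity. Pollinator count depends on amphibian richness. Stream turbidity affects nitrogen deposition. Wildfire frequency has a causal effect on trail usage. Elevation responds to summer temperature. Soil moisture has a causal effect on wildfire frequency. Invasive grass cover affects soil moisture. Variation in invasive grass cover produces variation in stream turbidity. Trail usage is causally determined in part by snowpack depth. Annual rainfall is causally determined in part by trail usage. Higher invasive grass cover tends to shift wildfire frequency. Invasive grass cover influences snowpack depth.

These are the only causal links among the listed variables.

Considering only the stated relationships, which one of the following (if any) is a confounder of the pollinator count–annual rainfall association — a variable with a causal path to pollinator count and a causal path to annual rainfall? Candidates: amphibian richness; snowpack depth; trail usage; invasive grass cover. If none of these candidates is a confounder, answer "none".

Invasive grass cover causes pollinator count (invasive grass cover → stream turbidity → nitrogen deposition → elevation → pollinator count) and also causes annual rainfall (invasive grass cover → wildfire frequency → trail usage → annual rainfall); it is a common cause of both.
Each of the other candidates lacks a causal path to at least one of pollinator count and annual rainfall, so they do not confound the relationship.

invasive grass cover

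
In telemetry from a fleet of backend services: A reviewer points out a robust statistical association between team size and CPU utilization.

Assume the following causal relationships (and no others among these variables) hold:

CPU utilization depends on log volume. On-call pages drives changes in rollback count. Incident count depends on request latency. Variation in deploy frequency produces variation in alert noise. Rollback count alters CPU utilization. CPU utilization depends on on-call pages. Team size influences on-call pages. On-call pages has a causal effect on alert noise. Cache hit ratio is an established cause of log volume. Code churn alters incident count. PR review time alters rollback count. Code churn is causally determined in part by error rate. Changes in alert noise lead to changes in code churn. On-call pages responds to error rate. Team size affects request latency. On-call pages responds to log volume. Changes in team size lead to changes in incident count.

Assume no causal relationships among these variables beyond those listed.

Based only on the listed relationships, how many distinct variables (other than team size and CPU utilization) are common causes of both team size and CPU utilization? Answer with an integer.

0

No listed variable has a causal path to both team size and CPU utilization, so there are no common causes.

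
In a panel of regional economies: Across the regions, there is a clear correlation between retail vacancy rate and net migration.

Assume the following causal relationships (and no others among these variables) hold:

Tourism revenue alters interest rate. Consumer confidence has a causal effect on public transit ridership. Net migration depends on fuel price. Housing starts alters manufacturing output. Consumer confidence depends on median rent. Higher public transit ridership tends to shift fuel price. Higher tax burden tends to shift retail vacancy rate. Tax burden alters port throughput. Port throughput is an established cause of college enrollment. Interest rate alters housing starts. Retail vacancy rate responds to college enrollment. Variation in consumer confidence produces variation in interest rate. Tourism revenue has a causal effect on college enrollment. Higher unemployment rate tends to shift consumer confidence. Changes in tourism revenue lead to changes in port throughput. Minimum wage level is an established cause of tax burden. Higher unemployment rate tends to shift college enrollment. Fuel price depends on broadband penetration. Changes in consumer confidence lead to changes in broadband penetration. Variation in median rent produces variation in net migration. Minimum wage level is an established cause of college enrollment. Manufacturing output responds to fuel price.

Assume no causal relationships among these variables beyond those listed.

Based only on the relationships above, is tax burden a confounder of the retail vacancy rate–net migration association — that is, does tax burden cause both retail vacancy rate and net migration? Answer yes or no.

no

Tax burden has no stated causal path to net migration. A confounder must cause both variables, so tax burden does not qualify.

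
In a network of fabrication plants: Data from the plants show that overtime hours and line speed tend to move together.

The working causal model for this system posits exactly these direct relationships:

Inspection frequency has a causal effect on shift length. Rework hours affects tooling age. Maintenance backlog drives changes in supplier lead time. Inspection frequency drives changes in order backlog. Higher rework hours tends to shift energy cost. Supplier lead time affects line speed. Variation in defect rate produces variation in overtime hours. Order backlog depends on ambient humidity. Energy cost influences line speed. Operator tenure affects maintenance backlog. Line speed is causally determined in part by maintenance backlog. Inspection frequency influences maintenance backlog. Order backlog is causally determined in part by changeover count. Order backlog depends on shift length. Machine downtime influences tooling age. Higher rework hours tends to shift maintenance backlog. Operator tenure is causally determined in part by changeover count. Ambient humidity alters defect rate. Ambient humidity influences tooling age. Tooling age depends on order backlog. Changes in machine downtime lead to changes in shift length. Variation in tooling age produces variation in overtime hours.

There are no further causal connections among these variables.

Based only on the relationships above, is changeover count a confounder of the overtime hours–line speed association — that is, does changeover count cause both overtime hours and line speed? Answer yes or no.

Changeover count has a causal path to overtime hours (changeover count → order backlog → tooling age → overtime hours) and to line speed (changeover count → operator tenure → maintenance backlog → line speed), so it is a common cause of both — a confounder.

yes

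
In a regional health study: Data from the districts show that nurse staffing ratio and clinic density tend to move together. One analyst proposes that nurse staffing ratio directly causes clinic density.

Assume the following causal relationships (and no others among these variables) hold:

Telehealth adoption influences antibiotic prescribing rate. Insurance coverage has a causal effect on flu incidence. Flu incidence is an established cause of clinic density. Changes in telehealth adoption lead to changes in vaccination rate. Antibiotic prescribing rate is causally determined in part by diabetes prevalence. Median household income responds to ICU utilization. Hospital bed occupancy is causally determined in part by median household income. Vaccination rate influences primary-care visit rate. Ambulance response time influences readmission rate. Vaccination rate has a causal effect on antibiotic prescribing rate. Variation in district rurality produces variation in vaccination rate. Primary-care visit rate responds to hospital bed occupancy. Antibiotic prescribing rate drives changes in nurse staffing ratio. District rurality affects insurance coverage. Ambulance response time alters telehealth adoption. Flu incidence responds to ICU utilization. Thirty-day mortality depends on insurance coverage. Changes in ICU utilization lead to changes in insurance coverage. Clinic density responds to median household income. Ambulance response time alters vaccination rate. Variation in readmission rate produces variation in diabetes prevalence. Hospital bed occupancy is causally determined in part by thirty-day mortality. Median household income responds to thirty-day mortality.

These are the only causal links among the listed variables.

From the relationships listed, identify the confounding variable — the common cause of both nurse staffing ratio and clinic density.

district rurality

District rurality has a causal path to nurse staffing ratio (district rurality → vaccination rate → antibiotic prescribing rate → nurse staffing ratio) and a separate causal path to clinic density (district rurality → insurance coverage → flu incidence → clinic density), so it is a common cause of both.
No stated relationship gives nurse staffing ratio a causal route to clinic density, so the correlation is explained by the shared upstream cause rather than a direct effect.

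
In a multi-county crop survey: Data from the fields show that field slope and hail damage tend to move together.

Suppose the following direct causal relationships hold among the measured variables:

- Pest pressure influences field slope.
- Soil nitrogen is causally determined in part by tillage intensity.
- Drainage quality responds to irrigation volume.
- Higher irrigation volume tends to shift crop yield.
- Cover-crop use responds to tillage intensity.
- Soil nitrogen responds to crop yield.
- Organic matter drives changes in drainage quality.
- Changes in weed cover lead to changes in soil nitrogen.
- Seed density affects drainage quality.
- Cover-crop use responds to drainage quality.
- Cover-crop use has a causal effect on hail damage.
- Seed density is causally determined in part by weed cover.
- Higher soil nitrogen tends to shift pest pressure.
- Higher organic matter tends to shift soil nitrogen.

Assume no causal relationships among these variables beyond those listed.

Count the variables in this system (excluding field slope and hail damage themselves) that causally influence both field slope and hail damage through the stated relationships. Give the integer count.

The common causes are: irrigation volume (to field slope via irrigation volume → crop yield → soil nitrogen → pest pressure → field slope; to hail damage via irrigation volume → drainage quality → cover-crop use → hail damage); organic matter (to field slope via organic matter → soil nitrogen → pest pressure → field slope; to hail damage via organic matter → drainage quality → cover-crop use → hail damage); tillage intensity (to field slope via tillage intensity → soil nitrogen → pest pressure → field slope; to hail damage via tillage intensity → cover-crop use → hail damage); weed cover (to field slope via weed cover → soil nitrogen → pest pressure → field slope; to hail damage via weed cover → seed density → drainage quality → cover-crop use → hail damage).
Every other variable lacks a causal path to at least one of field slope and hail damage.

4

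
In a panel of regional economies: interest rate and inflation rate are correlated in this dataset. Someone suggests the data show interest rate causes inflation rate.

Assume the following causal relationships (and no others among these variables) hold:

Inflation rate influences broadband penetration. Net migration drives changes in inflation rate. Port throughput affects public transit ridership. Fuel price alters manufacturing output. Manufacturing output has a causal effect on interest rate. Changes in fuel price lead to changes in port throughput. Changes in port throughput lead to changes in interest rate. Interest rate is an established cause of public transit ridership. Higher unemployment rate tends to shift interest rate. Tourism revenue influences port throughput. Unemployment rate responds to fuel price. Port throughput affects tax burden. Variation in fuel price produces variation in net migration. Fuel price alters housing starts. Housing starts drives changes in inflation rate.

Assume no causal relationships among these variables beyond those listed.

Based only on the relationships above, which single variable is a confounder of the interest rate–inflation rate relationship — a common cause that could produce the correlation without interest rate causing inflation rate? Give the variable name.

fuel price

Fuel price has a causal path to interest rate (fuel price → unemployment rate → interest rate) and a separate causal path to inflation rate (fuel price → net migration → inflation rate), so it is a common cause of both.
No stated relationship gives interest rate a causal route to inflation rate, so the correlation is explained by the shared upstream cause rather than a direct effect.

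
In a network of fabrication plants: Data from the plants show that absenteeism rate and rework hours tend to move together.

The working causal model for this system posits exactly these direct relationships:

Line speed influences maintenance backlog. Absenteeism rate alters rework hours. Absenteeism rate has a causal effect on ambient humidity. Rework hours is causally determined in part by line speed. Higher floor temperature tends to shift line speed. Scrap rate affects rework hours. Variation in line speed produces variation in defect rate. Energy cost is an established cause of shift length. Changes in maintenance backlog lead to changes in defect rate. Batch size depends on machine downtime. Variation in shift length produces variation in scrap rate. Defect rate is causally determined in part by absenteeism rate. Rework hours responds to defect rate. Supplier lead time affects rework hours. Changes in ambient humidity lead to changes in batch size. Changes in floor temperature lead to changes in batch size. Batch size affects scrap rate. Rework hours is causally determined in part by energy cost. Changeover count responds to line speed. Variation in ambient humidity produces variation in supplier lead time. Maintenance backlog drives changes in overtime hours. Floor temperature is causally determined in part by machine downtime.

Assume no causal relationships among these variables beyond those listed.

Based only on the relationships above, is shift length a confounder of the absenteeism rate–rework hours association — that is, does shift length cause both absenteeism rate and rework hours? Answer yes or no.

Shift length has no stated causal path to absenteeism rate. A confounder must cause both variables, so shift length does not qualify.

no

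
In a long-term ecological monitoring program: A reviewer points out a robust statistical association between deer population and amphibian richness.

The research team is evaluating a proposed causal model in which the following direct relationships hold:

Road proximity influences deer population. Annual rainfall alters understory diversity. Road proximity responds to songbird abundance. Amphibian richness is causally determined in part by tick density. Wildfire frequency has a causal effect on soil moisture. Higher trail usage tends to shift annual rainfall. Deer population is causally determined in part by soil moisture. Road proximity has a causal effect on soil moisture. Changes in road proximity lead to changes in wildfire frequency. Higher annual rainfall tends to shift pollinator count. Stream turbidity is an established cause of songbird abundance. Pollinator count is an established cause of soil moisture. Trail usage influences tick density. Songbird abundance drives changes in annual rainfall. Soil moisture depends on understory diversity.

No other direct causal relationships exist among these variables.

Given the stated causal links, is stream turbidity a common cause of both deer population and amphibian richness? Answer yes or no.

no

Stream turbidity has no stated causal path to amphibian richness. A confounder must cause both variables, so stream turbidity does not qualify.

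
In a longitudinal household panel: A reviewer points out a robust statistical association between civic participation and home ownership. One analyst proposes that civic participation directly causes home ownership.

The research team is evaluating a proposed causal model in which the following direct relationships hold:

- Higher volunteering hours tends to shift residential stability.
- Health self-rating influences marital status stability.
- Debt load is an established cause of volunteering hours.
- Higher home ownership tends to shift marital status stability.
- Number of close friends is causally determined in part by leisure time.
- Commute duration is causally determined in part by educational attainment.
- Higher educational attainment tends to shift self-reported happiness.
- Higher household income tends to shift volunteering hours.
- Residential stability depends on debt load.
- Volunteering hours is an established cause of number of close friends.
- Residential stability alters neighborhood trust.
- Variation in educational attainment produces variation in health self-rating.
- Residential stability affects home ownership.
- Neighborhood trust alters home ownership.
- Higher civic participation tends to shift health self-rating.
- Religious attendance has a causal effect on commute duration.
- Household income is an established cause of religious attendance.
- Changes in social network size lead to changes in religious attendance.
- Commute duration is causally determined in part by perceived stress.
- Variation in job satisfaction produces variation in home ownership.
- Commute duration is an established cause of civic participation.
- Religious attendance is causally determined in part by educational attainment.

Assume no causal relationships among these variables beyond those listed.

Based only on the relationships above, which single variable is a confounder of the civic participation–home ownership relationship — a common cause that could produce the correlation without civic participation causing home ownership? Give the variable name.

Household income has a causal path to civic participation (household income → religious attendance → commute duration → civic participation) and a separate causal path to home ownership (household income → volunteering hours → residential stability → home ownership), so it is a common cause of both.
No stated relationship gives civic participation a causal route to home ownership, so the correlation is explained by the shared upstream cause rather than a direct effect.

household income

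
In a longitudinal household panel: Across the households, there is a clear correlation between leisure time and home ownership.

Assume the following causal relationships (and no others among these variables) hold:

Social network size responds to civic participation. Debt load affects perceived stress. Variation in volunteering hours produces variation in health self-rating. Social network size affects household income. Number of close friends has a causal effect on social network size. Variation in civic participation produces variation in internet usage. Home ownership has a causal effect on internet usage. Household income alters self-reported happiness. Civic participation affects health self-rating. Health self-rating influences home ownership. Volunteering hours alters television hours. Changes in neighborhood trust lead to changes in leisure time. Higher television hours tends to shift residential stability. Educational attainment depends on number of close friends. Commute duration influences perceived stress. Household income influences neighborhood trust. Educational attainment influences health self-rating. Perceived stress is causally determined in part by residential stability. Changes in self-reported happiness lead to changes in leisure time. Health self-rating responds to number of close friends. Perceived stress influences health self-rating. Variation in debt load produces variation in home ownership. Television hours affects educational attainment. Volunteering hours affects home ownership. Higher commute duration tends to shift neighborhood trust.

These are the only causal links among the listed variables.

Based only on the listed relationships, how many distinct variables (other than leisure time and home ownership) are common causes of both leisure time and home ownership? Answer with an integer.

The common causes are: civic participation (to leisure time via civic participation → social network size → household income → self-reported happiness → leisure time; to home ownership via civic participation → health self-rating → home ownership); commute duration (to leisure time via commute duration → neighborhood trust → leisure time; to home ownership via commute duration → perceived stress → health self-rating → home ownership); number of close friends (to leisure time via number of close friends → social network size → household income → self-reported happiness → leisure time; to home ownership via number of close friends → health self-rating → home ownership).
Every other variable lacks a causal path to at least one of leisure time and home ownership.

3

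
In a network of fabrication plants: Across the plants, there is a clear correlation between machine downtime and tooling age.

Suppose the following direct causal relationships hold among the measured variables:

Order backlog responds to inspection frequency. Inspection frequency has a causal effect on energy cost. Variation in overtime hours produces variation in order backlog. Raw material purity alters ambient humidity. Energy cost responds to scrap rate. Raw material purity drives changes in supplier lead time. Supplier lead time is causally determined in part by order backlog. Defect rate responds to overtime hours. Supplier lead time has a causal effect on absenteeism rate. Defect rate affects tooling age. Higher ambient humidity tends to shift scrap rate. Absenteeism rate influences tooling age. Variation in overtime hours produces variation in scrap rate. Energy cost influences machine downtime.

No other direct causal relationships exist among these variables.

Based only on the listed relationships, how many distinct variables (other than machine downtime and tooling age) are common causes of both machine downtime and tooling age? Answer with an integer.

The common causes are: inspection frequency (to machine downtime via inspection frequency → energy cost → machine downtime; to tooling age via inspection frequency → order backlog → supplier lead time → absenteeism rate → tooling age); overtime hours (to machine downtime via overtime hours → scrap rate → energy cost → machine downtime; to tooling age via overtime hours → defect rate → tooling age); raw material purity (to machine downtime via raw material purity → ambient humidity → scrap rate → energy cost → machine downtime; to tooling age via raw material purity → supplier lead time → absenteeism rate → tooling age).
Every other variable lacks a causal path to at least one of machine downtime and tooling age.

3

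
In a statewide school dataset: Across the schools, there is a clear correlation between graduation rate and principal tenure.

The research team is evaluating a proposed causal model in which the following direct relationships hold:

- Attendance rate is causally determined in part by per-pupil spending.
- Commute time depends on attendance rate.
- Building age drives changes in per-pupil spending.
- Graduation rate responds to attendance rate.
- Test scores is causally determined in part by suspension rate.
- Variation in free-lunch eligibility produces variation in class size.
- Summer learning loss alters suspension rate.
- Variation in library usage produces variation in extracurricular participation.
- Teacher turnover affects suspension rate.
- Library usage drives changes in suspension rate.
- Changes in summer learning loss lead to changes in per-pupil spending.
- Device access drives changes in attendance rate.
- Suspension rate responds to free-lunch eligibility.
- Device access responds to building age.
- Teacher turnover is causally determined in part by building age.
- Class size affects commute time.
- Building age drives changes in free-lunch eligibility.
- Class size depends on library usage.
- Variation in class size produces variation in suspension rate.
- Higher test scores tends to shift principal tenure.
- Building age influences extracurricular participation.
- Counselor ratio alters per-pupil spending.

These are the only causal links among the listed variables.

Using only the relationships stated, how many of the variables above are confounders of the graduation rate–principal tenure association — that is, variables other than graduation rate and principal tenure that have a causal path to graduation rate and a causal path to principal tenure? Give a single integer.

2

The common causes are: building age (to graduation rate via building age → per-pupil spending → attendance rate → graduation rate; to principal tenure via building age → free-lunch eligibility → suspension rate → test scores → principal tenure); summer learning loss (to graduation rate via summer learning loss → per-pupil spending → attendance rate → graduation rate; to principal tenure via summer learning loss → suspension rate → test scores → principal tenure).
Every other variable lacks a causal path to at least one of graduation rate and principal tenure.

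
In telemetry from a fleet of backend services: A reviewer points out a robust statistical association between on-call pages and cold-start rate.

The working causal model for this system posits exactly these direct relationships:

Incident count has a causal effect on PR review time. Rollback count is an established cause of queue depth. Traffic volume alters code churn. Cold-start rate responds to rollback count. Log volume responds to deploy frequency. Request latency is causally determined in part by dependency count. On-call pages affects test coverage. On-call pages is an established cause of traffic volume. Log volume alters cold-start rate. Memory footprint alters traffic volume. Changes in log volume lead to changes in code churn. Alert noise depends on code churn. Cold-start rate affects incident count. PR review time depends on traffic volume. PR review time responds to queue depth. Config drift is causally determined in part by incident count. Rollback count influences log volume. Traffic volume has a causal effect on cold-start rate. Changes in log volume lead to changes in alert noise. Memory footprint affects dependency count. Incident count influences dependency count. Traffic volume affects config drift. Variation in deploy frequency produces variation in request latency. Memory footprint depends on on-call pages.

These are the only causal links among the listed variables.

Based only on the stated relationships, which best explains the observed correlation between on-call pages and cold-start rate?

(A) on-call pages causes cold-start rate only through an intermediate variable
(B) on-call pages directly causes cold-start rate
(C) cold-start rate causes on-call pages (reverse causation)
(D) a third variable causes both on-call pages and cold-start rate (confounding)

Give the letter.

On-call pages reaches cold-start rate through on-call pages → traffic volume → cold-start rate — an indirect causal chain with no direct on-call pages → cold-start rate link. No variable causes both on-call pages and cold-start rate, so confounding is ruled out; the effect is mediated.

A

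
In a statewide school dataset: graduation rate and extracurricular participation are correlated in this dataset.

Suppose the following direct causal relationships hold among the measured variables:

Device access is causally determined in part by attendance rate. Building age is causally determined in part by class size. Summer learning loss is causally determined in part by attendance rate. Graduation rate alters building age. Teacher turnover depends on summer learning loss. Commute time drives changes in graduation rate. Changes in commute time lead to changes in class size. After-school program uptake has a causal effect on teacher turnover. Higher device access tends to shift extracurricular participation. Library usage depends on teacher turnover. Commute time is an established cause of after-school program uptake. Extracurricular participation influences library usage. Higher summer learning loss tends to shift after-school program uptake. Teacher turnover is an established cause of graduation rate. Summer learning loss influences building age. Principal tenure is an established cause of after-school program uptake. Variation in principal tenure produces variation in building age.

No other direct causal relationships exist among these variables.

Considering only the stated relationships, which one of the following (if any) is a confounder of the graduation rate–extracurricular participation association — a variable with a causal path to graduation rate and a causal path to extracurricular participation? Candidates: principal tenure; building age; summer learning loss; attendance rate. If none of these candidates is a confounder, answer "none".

attendance rate

Attendance rate causes graduation rate (attendance rate → summer learning loss → teacher turnover → graduation rate) and also causes extracurricular participation (attendance rate → device access → extracurricular participation); it is a common cause of both.
Each of the other candidates lacks a causal path to at least one of graduation rate and extracurricular participation, so they do not confound the relationship.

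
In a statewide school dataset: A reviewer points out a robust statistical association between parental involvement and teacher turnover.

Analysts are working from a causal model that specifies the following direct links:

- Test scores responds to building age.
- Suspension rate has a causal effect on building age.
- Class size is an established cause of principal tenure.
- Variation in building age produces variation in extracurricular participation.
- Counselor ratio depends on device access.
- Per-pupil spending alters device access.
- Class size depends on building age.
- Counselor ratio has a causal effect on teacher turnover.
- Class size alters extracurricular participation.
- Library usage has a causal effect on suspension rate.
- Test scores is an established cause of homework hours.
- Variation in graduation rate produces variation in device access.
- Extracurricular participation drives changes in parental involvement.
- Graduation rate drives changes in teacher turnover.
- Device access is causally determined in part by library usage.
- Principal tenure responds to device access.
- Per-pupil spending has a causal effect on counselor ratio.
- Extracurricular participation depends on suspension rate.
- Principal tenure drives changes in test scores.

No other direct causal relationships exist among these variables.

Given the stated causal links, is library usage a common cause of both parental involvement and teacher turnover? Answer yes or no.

yes

Library usage has a causal path to parental involvement (library usage → suspension rate → extracurricular participation → parental involvement) and to teacher turnover (library usage → device access → counselor ratio → teacher turnover), so it is a common cause of both — a confounder.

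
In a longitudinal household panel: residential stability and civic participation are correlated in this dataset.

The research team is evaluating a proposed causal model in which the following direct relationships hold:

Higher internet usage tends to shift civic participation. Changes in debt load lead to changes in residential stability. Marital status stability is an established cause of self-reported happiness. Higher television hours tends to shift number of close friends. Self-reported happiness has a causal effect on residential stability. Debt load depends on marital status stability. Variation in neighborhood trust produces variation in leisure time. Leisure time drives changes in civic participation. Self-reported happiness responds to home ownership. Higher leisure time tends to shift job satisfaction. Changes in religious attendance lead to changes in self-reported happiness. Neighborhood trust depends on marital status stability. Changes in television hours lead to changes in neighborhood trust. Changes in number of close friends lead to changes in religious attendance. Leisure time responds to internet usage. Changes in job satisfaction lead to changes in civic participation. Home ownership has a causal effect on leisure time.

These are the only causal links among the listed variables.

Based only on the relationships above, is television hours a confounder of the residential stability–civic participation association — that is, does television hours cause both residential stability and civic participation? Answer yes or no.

Television hours has a causal path to residential stability (television hours → number of close friends → religious attendance → self-reported happiness → residential stability) and to civic participation (television hours → neighborhood trust → leisure time → civic participation), so it is a common cause of both — a confounder.

yes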